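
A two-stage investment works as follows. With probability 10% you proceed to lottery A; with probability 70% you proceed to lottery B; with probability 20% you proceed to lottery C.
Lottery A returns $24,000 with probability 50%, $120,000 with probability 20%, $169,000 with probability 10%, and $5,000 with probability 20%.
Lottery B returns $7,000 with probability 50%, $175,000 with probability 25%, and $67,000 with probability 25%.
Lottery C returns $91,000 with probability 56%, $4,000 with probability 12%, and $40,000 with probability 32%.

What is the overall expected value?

EV(A) = 0.5 × 24000 + 0.2 × 120000 + 0.1 × 169000 + 0.2 × 5000 = 12000 + 24000 + 16900 + 1000 = 53900
EV(B) = 0.5 × 7000 + 0.25 × 175000 + 0.25 × 67000 = 3500 + 43750 + 16750 = 64000
EV(C) = 0.56 × 91000 + 0.12 × 4000 + 0.32 × 40000 = 50960 + 480 + 12800 = 64240
Overall = 0.1 × 53900 + 0.7 × 64000 + 0.2 × 64240 = 5390 + 44800 + 12848 = 63038

$63,038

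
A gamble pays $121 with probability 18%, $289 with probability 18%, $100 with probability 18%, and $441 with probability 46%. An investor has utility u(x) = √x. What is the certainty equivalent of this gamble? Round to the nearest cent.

$272.25

E[u] = 0.18·√121 + 0.18·√289 + 0.18·√100 + 0.46·√441 = 0.18·11 + 0.18·17 + 0.18·10 + 0.46·21 = 16.5
CE = (16.5)² = 272.25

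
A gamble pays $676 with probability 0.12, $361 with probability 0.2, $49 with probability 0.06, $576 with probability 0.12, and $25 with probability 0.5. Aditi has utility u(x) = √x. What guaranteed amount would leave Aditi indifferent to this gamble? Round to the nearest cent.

E[u] = 0.12·√676 + 0.2·√361 + 0.06·√49 + 0.12·√576 + 0.5·√25 = 0.12·26 + 0.2·19 + 0.06·7 + 0.12·24 + 0.5·5 = 12.72
CE = (12.72)² = 161.7984

$161.80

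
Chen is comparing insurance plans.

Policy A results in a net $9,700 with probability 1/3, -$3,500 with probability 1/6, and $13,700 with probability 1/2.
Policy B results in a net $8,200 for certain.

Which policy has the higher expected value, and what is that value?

Policy A ($9,500)

Policy A = 1/3 × 9700 + 1/6 × (-3500) + 1/2 × 13700 = 3233.3333 − 583.3333 + 6850 = 9500
Policy B: 8200 (certain)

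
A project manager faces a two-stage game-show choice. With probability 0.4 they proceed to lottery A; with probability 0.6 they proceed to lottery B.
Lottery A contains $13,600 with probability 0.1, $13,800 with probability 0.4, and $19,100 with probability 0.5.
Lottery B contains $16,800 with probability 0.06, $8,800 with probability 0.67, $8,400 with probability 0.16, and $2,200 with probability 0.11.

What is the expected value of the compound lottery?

$11,666

EV(A) = 0.1 × 13600 + 0.4 × 13800 + 0.5 × 19100 = 1360 + 5520 + 9550 = 16430
EV(B) = 0.06 × 16800 + 0.67 × 8800 + 0.16 × 8400 + 0.11 × 2200 = 1008 + 5896 + 1344 + 242 = 8490
Overall = 0.4 × 16430 + 0.6 × 8490 = 6572 + 5094 = 11666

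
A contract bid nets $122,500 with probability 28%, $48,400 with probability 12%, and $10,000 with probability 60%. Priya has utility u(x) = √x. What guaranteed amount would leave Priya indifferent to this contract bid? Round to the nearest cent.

$34,003.36

E[u] = 0.28·√122500 + 0.12·√48400 + 0.6·√10000 = 0.28·350 + 0.12·220 + 0.6·100 = 184.4
CE = (184.4)² = 34003.36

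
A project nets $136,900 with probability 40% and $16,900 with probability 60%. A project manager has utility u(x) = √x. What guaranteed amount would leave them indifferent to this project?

$51,076

E[u] = 0.4·√136900 + 0.6·√16900 = 0.4·370 + 0.6·130 = 226
CE = (226)² = 51076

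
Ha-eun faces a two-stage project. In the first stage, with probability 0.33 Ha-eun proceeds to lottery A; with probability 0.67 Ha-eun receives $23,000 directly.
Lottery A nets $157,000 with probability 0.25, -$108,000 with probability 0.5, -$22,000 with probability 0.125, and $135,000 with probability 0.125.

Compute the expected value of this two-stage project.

EV(A) = 0.25 × 157000 + 0.5 × (-108000) + 0.125 × (-22000) + 0.125 × 135000 = 39250 − 54000 − 2750 + 16875 = -625
Branch B: 23000 (certain)
Overall = 0.33 × (-625) + 0.67 × 23000 = -206.25 + 15410 = 15203.75

$15,203.75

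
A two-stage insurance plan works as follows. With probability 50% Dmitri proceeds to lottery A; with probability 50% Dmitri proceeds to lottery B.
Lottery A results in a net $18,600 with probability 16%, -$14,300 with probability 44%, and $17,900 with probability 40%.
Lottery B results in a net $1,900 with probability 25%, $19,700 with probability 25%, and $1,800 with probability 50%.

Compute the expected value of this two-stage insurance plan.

$5,072

EV(A) = 0.16 × 18600 + 0.44 × (-14300) + 0.4 × 17900 = 2976 − 6292 + 7160 = 3844
EV(B) = 0.25 × 1900 + 0.25 × 19700 + 0.5 × 1800 = 475 + 4925 + 900 = 6300
Overall = 0.5 × 3844 + 0.5 × 6300 = 1922 + 3150 = 5072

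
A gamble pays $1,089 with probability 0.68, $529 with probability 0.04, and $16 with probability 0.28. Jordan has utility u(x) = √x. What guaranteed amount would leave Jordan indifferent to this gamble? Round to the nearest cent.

E[u] = 0.68·√1089 + 0.04·√529 + 0.28·√16 = 0.68·33 + 0.04·23 + 0.28·4 = 24.48
CE = (24.48)² = 599.2704

$599.27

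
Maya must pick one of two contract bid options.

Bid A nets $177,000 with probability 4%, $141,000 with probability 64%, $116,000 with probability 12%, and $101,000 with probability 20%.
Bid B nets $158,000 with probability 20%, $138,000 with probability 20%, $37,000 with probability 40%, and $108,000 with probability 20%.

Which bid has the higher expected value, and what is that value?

Bid A = 0.04 × 177000 + 0.64 × 141000 + 0.12 × 116000 + 0.2 × 101000 = 7080 + 90240 + 13920 + 20200 = 131440
Bid B = 0.2 × 158000 + 0.2 × 138000 + 0.4 × 37000 + 0.2 × 108000 = 31600 + 27600 + 14800 + 21600 = 95600

Bid A ($131,440)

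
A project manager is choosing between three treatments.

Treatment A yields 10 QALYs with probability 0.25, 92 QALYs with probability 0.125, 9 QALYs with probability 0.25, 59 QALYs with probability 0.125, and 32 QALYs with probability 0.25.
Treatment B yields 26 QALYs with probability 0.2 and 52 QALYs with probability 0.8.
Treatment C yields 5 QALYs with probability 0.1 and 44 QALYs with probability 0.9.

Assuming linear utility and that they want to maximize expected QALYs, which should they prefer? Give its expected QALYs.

Treatment A = 0.25 × 10 + 0.125 × 92 + 0.25 × 9 + 0.125 × 59 + 0.25 × 32 = 2.5 + 11.5 + 2.25 + 7.375 + 8 = 31.625
Treatment B = 0.2 × 26 + 0.8 × 52 = 5.2 + 41.6 = 46.8
Treatment C = 0.1 × 5 + 0.9 × 44 = 0.5 + 39.6 = 40.1

Treatment B (46.8 QALYs)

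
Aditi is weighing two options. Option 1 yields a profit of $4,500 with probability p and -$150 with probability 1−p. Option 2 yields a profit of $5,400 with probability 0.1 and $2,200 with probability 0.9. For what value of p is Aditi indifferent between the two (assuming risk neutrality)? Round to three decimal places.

p = 0.574

EV(Option 2) = 0.1 × 5400 + 0.9 × 2200 = 540 + 1980 = 2520
p·4500 + (1−p)·(-150) = 2520
4650p − 150 = 2520
p = (2520 + 150) / 4650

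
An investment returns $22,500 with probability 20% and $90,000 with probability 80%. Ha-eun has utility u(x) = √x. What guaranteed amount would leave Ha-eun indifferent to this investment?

$72,900

E[u] = 0.2·√22500 + 0.8·√90000 = 0.2·150 + 0.8·300 = 270
CE = (270)² = 72900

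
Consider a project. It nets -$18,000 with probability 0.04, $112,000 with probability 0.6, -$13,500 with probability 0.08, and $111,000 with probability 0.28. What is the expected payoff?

$96,480

EV = 0.04 × (-18000) + 0.6 × 112000 + 0.08 × (-13500) + 0.28 × 111000 = -720 + 67200 − 1080 + 31080 = 96480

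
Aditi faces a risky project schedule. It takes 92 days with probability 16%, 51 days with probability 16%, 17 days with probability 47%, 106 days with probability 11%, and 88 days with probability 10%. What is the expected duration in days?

EV = 0.16 × 92 + 0.16 × 51 + 0.47 × 17 + 0.11 × 106 + 0.1 × 88 = 14.72 + 8.16 + 7.99 + 11.66 + 8.8 = 51.33

51.33 days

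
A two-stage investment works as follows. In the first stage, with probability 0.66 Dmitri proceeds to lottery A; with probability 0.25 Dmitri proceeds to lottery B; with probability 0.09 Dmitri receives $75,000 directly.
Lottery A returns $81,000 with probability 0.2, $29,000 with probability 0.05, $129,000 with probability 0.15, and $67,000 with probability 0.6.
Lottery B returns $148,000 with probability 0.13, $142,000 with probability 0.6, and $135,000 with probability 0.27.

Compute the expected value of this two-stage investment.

$92,924.50

EV(A) = 0.2 × 81000 + 0.05 × 29000 + 0.15 × 129000 + 0.6 × 67000 = 16200 + 1450 + 19350 + 40200 = 77200
EV(B) = 0.13 × 148000 + 0.6 × 142000 + 0.27 × 135000 = 19240 + 85200 + 36450 = 140890
Branch C: 75000 (certain)
Overall = 0.66 × 77200 + 0.25 × 140890 + 0.09 × 75000 = 50952 + 35222.5 + 6750 = 92924.5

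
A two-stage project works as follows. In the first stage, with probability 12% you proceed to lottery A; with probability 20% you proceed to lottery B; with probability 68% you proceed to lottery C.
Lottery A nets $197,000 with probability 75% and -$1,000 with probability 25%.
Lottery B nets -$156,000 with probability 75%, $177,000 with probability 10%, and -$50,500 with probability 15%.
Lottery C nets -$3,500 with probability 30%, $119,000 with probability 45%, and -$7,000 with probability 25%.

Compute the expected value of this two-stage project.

$30,835

EV(A) = 0.75 × 197000 + 0.25 × (-1000) = 147750 − 250 = 147500
EV(B) = 0.75 × (-156000) + 0.1 × 177000 + 0.15 × (-50500) = -117000 + 17700 − 7575 = -106875
EV(C) = 0.3 × (-3500) + 0.45 × 119000 + 0.25 × (-7000) = -1050 + 53550 − 1750 = 50750
Overall = 0.12 × 147500 + 0.2 × (-106875) + 0.68 × 50750 = 17700 − 21375 + 34510 = 30835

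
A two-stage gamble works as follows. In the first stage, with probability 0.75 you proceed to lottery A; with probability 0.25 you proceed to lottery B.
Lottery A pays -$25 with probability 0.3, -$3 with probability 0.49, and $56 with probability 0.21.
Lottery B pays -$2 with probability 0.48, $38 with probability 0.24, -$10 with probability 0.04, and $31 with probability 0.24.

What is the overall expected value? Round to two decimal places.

$5.89

EV(A) = 0.3 × (-25) + 0.49 × (-3) + 0.21 × 56 = -7.5 − 1.47 + 11.76 = 2.79
EV(B) = 0.48 × (-2) + 0.24 × 38 + 0.04 × (-10) + 0.24 × 31 = -0.96 + 9.12 − 0.4 + 7.44 = 15.2
Overall = 0.75 × 2.79 + 0.25 × 15.2 = 2.0925 + 3.8 = 5.8925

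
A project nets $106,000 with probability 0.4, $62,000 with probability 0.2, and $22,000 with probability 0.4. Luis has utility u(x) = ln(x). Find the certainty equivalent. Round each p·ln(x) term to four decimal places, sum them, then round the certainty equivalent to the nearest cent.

E[u] = 0.4·ln(106000) + 0.2·ln(62000) + 0.4·ln(22000) = 4.6285 + 2.2070 + 3.9995 = 10.8350
CE = e^10.8350 ≈ 50766.91

$50,766.91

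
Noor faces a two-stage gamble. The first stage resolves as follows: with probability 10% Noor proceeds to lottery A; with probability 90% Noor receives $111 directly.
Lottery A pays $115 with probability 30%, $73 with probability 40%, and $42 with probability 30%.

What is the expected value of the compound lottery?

EV(A) = 0.3 × 115 + 0.4 × 73 + 0.3 × 42 = 34.5 + 29.2 + 12.6 = 76.3
Branch B: 111 (certain)
Overall = 0.1 × 76.3 + 0.9 × 111 = 7.63 + 99.9 = 107.53

$107.53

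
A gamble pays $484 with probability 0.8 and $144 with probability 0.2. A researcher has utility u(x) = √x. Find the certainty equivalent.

$400

E[u] = 0.8·√484 + 0.2·√144 = 0.8·22 + 0.2·12 = 20
CE = (20)² = 400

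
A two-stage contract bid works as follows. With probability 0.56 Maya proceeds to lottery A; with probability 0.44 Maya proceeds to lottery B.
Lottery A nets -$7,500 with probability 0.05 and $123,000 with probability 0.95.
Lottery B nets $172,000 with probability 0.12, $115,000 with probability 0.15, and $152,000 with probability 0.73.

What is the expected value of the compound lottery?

$130,720

EV(A) = 0.05 × (-7500) + 0.95 × 123000 = -375 + 116850 = 116475
EV(B) = 0.12 × 172000 + 0.15 × 115000 + 0.73 × 152000 = 20640 + 17250 + 110960 = 148850
Overall = 0.56 × 116475 + 0.44 × 148850 = 65226 + 65494 = 130720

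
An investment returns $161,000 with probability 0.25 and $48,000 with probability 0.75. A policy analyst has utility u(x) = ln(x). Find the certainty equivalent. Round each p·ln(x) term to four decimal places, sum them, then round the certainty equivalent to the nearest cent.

E[u] = 0.25·ln(161000) + 0.75·ln(48000) = 2.9973 + 8.0842 = 11.0815
CE = e^11.0815 ≈ 64958.25

$64,958.25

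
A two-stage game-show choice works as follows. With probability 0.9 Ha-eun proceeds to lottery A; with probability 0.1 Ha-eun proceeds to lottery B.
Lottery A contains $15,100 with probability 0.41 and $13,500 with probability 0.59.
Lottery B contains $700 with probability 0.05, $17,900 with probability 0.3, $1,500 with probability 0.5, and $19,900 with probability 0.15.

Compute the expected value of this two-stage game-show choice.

$13,654.40

EV(A) = 0.41 × 15100 + 0.59 × 13500 = 6191 + 7965 = 14156
EV(B) = 0.05 × 700 + 0.3 × 17900 + 0.5 × 1500 + 0.15 × 19900 = 35 + 5370 + 750 + 2985 = 9140
Overall = 0.9 × 14156 + 0.1 × 9140 = 12740.4 + 914 = 13654.4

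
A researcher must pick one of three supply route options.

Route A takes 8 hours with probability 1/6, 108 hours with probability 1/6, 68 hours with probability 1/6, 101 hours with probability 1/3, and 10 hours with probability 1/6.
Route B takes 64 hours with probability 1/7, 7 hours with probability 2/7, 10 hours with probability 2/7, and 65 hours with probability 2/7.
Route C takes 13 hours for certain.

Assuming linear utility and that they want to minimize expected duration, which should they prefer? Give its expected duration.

Route C (13 hours)

Route A = 1/6 × 8 + 1/6 × 108 + 1/6 × 68 + 1/3 × 101 + 1/6 × 10 = 1.3333 + 18 + 11.3333 + 33.6667 + 1.6667 = 66
Route B = 1/7 × 64 + 2/7 × 7 + 2/7 × 10 + 2/7 × 65 = 9.1429 + 2 + 2.8571 + 18.5714 = 32.5714
Route C: 13 (certain)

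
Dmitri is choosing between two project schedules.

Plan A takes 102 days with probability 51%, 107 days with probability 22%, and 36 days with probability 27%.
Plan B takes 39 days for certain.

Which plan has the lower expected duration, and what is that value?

Plan A = 0.51 × 102 + 0.22 × 107 + 0.27 × 36 = 52.02 + 23.54 + 9.72 = 85.28
Plan B: 39 (certain)

Plan B (39 days)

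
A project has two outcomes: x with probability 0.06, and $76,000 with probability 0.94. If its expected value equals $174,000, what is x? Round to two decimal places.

x = $1,709,333.33

0.06·x + 0.94·76000 = 174000
0.06·x = 174000 − 71440 = 102560
x = 102560 / 0.06 = 1709333.3333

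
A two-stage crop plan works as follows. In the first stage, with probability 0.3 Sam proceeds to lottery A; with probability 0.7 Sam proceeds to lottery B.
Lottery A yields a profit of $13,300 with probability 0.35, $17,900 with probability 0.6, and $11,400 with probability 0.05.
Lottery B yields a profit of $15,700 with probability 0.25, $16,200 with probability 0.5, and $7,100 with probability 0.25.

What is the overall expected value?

$14,449.50

EV(A) = 0.35 × 13300 + 0.6 × 17900 + 0.05 × 11400 = 4655 + 10740 + 570 = 15965
EV(B) = 0.25 × 15700 + 0.5 × 16200 + 0.25 × 7100 = 3925 + 8100 + 1775 = 13800
Overall = 0.3 × 15965 + 0.7 × 13800 = 4789.5 + 9660 = 14449.5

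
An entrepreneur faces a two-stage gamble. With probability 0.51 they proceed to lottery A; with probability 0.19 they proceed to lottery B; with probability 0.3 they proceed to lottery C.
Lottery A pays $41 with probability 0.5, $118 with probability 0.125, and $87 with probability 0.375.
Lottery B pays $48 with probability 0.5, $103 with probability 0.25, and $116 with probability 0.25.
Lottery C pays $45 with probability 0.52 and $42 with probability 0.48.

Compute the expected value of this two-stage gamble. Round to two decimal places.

EV(A) = 0.5 × 41 + 0.125 × 118 + 0.375 × 87 = 20.5 + 14.75 + 32.625 = 67.875
EV(B) = 0.5 × 48 + 0.25 × 103 + 0.25 × 116 = 24 + 25.75 + 29 = 78.75
EV(C) = 0.52 × 45 + 0.48 × 42 = 23.4 + 20.16 = 43.56
Overall = 0.51 × 67.875 + 0.19 × 78.75 + 0.3 × 43.56 = 34.61625 + 14.9625 + 13.068 = 62.64675

$62.65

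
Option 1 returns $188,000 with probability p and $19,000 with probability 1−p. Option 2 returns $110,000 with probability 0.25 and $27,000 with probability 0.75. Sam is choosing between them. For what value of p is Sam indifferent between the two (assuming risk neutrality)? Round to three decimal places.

EV(Option 2) = 0.25 × 110000 + 0.75 × 27000 = 27500 + 20250 = 47750
p·188000 + (1−p)·19000 = 47750
169000p + 19000 = 47750
p = (47750 − 19000) / 169000

p = 0.170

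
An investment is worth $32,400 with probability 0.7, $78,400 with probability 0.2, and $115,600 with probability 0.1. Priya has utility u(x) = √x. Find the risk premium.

E[u] = 0.7·√32400 + 0.2·√78400 + 0.1·√115600 = 0.7·180 + 0.2·280 + 0.1·340 = 216
CE = (216)² = 46656
Risk premium = EV − CE = 49920 − 46656 = 3264

$3,264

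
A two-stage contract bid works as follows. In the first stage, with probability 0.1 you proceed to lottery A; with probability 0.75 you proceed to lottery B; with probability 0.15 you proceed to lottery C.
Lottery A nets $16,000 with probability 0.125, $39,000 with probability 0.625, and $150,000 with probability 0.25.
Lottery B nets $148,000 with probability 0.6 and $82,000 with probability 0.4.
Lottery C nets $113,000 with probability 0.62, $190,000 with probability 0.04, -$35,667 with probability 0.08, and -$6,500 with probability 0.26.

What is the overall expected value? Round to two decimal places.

$108,555.00

EV(A) = 0.125 × 16000 + 0.625 × 39000 + 0.25 × 150000 = 2000 + 24375 + 37500 = 63875
EV(B) = 0.6 × 148000 + 0.4 × 82000 = 88800 + 32800 = 121600
EV(C) = 0.62 × 113000 + 0.04 × 190000 + 0.08 × (-35667) + 0.26 × (-6500) = 70060 + 7600 − 2853.36 − 1690 = 73116.64
Overall = 0.1 × 63875 + 0.75 × 121600 + 0.15 × 73116.64 = 6387.5 + 91200 + 10967.496 = 108554.996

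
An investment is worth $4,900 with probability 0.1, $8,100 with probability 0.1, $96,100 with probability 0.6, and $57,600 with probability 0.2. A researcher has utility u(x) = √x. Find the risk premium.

E[u] = 0.1·√4900 + 0.1·√8100 + 0.6·√96100 + 0.2·√57600 = 0.1·70 + 0.1·90 + 0.6·310 + 0.2·240 = 250
CE = (250)² = 62500
Risk premium = EV − CE = 70480 − 62500 = 7980

$7,980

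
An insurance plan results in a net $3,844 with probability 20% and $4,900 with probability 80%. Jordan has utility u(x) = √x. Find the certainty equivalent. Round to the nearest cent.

$4,678.56

E[u] = 0.2·√3844 + 0.8·√4900 = 0.2·62 + 0.8·70 = 68.4
CE = (68.4)² = 4678.56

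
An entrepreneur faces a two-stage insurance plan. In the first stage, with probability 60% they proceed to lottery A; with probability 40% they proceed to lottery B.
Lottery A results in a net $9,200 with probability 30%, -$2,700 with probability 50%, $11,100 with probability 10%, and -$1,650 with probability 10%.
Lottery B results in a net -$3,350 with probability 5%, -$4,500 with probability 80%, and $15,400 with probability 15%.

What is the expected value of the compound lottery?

EV(A) = 0.3 × 9200 + 0.5 × (-2700) + 0.1 × 11100 + 0.1 × (-1650) = 2760 − 1350 + 1110 − 165 = 2355
EV(B) = 0.05 × (-3350) + 0.8 × (-4500) + 0.15 × 15400 = -167.5 − 3600 + 2310 = -1457.5
Overall = 0.6 × 2355 + 0.4 × (-1457.5) = 1413 − 583 = 830

$830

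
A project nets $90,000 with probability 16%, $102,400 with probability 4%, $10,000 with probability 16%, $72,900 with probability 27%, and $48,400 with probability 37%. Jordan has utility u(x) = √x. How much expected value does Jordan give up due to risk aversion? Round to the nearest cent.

E[u] = 0.16·√90000 + 0.04·√102400 + 0.16·√10000 + 0.27·√72900 + 0.37·√48400 = 0.16·300 + 0.04·320 + 0.16·100 + 0.27·270 + 0.37·220 = 231.1
CE = (231.1)² = 53407.21
Risk premium = EV − CE = 57687 − 53407.21 = 4279.79

$4,279.79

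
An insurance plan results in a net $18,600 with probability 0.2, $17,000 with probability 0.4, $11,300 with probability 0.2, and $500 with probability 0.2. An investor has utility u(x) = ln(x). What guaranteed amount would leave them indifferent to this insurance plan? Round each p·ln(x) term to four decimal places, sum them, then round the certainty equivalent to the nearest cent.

$7,879.34

E[u] = 0.2·ln(18600) + 0.4·ln(17000) + 0.2·ln(11300) + 0.2·ln(500) = 1.9662 + 3.8964 + 1.8665 + 1.2429 = 8.9720
CE = e^8.9720 ≈ 7879.34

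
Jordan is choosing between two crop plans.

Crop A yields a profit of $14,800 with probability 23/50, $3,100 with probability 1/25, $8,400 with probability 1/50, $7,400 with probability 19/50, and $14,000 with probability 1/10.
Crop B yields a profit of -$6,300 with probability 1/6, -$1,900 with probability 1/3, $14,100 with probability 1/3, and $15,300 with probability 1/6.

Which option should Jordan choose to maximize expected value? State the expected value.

Crop A ($11,312)

Crop A = 23/50 × 14800 + 1/25 × 3100 + 1/50 × 8400 + 19/50 × 7400 + 1/10 × 14000 = 6808 + 124 + 168 + 2812 + 1400 = 11312
Crop B = 1/6 × (-6300) + 1/3 × (-1900) + 1/3 × 14100 + 1/6 × 15300 = -1050 − 633.3333 + 4700 + 2550 = 5566.6667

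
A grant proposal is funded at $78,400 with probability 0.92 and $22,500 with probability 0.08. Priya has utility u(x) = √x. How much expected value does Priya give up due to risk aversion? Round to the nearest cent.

$1,243.84

E[u] = 0.92·√78400 + 0.08·√22500 = 0.92·280 + 0.08·150 = 269.6
CE = (269.6)² = 72684.16
Risk premium = EV − CE = 73928 − 72684.16 = 1243.84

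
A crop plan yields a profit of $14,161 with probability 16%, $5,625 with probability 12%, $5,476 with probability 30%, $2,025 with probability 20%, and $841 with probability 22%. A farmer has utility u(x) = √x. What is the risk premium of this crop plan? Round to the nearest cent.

$867.60

E[u] = 0.16·√14161 + 0.12·√5625 + 0.3·√5476 + 0.2·√2025 + 0.22·√841 = 0.16·119 + 0.12·75 + 0.3·74 + 0.2·45 + 0.22·29 = 65.62
CE = (65.62)² = 4305.9844
Risk premium = EV − CE = 5173.58 − 4305.9844 = 867.5956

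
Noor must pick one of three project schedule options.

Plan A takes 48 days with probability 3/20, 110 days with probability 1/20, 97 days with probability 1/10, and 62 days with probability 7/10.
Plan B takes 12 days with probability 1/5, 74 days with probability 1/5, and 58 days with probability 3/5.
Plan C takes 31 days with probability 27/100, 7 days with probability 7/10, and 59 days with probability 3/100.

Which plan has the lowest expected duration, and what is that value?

Plan A = 3/20 × 48 + 1/20 × 110 + 1/10 × 97 + 7/10 × 62 = 7.2 + 5.5 + 9.7 + 43.4 = 65.8
Plan B = 1/5 × 12 + 1/5 × 74 + 3/5 × 58 = 2.4 + 14.8 + 34.8 = 52
Plan C = 27/100 × 31 + 7/10 × 7 + 3/100 × 59 = 8.37 + 4.9 + 1.77 = 15.04

Plan C (15.04 days)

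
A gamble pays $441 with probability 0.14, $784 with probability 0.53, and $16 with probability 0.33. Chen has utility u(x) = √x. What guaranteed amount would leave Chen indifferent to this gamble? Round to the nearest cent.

$364.81

E[u] = 0.14·√441 + 0.53·√784 + 0.33·√16 = 0.14·21 + 0.53·28 + 0.33·4 = 19.1
CE = (19.1)² = 364.81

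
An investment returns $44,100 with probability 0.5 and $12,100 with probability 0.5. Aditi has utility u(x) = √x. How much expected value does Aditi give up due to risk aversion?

E[u] = 0.5·√44100 + 0.5·√12100 = 0.5·210 + 0.5·110 = 160
CE = (160)² = 25600
Risk premium = EV − CE = 28100 − 25600 = 2500

$2,500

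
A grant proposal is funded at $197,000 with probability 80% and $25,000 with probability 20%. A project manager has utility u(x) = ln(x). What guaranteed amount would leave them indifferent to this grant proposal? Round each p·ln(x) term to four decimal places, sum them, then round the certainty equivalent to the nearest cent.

E[u] = 0.8·ln(197000) + 0.2·ln(25000) = 9.7528 + 2.0253 = 11.7781
CE = e^11.7781 ≈ 130365.85

$130,365.85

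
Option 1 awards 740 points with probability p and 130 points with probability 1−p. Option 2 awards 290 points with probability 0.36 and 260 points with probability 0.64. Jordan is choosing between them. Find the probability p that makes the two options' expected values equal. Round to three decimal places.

p = 0.231

EV(Option 2) = 0.36 × 290 + 0.64 × 260 = 104.4 + 166.4 = 270.8
p·740 + (1−p)·130 = 270.8
610p + 130 = 270.8
p = (270.8 − 130) / 610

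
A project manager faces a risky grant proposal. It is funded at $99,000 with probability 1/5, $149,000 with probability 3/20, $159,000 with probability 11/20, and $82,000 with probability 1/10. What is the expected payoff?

EV = 1/5 × 99000 + 3/20 × 149000 + 11/20 × 159000 + 1/10 × 82000 = 19800 + 22350 + 87450 + 8200 = 137800

$137,800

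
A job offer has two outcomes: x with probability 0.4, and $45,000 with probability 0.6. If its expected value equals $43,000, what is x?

x = $40,000

0.4·x + 0.6·45000 = 43000
0.4·x = 43000 − 27000 = 16000
x = 16000 / 0.4 = 40000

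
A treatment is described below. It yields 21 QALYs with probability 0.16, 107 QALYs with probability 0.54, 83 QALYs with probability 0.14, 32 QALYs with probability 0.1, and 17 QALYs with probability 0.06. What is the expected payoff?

EV = 0.16 × 21 + 0.54 × 107 + 0.14 × 83 + 0.1 × 32 + 0.06 × 17 = 3.36 + 57.78 + 11.62 + 3.2 + 1.02 = 76.98

76.98 QALYs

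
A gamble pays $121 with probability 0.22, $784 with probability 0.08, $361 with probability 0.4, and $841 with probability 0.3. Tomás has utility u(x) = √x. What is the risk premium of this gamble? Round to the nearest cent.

$46.72

E[u] = 0.22·√121 + 0.08·√784 + 0.4·√361 + 0.3·√841 = 0.22·11 + 0.08·28 + 0.4·19 + 0.3·29 = 20.96
CE = (20.96)² = 439.3216
Risk premium = EV − CE = 486.04 − 439.3216 = 46.7184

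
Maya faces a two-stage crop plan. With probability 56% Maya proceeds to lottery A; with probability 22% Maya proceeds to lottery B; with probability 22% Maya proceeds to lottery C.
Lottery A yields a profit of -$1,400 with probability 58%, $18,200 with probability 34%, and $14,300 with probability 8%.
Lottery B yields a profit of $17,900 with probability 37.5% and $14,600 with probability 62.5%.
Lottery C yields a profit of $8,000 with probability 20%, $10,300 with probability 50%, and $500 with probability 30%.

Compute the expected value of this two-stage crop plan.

EV(A) = 0.58 × (-1400) + 0.34 × 18200 + 0.08 × 14300 = -812 + 6188 + 1144 = 6520
EV(B) = 0.375 × 17900 + 0.625 × 14600 = 6712.5 + 9125 = 15837.5
EV(C) = 0.2 × 8000 + 0.5 × 10300 + 0.3 × 500 = 1600 + 5150 + 150 = 6900
Overall = 0.56 × 6520 + 0.22 × 15837.5 + 0.22 × 6900 = 3651.2 + 3484.25 + 1518 = 8653.45

$8,653.45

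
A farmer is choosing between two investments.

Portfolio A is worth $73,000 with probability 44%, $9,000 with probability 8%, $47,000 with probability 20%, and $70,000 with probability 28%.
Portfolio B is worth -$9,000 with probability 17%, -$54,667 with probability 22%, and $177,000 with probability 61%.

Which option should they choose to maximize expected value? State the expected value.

Portfolio B ($94,413.26)

Portfolio A = 0.44 × 73000 + 0.08 × 9000 + 0.2 × 47000 + 0.28 × 70000 = 32120 + 720 + 9400 + 19600 = 61840
Portfolio B = 0.17 × (-9000) + 0.22 × (-54667) + 0.61 × 177000 = -1530 − 12026.74 + 107970 = 94413.26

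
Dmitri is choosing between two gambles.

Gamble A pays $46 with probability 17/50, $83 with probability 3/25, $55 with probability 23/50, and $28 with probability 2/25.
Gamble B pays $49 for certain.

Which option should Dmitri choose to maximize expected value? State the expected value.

Gamble A = 17/50 × 46 + 3/25 × 83 + 23/50 × 55 + 2/25 × 28 = 15.64 + 9.96 + 25.3 + 2.24 = 53.14
Gamble B: 49 (certain)

Gamble A ($53.14)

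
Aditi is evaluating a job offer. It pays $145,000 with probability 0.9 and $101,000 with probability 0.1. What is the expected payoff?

$140,600

EV = 0.9 × 145000 + 0.1 × 101000 = 130500 + 10100 = 140600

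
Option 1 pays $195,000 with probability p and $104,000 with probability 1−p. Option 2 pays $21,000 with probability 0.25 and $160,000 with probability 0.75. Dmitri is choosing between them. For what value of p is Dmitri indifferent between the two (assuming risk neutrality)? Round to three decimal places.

p = 0.234

EV(Option 2) = 0.25 × 21000 + 0.75 × 160000 = 5250 + 120000 = 125250
p·195000 + (1−p)·104000 = 125250
91000p + 104000 = 125250
p = (125250 − 104000) / 91000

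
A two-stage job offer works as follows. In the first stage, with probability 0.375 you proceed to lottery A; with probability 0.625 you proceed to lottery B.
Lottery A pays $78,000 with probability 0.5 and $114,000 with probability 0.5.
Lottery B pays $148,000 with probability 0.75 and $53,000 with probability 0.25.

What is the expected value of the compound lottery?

EV(A) = 0.5 × 78000 + 0.5 × 114000 = 39000 + 57000 = 96000
EV(B) = 0.75 × 148000 + 0.25 × 53000 = 111000 + 13250 = 124250
Overall = 0.375 × 96000 + 0.625 × 124250 = 36000 + 77656.25 = 113656.25

$113,656.25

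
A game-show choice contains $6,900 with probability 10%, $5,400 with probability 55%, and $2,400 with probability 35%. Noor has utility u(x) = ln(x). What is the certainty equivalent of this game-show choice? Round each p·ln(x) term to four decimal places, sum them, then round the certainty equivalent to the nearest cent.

$4,166.37

E[u] = 0.1·ln(6900) + 0.55·ln(5400) + 0.35·ln(2400) = 0.8839 + 4.7268 + 2.7241 = 8.3348
CE = e^8.3348 ≈ 4166.37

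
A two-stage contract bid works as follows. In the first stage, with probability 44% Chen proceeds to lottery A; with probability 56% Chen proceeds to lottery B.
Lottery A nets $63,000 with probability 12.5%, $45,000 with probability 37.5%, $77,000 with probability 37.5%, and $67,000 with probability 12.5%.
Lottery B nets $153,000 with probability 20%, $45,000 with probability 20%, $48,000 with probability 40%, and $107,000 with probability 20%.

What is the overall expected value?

$72,192

EV(A) = 0.125 × 63000 + 0.375 × 45000 + 0.375 × 77000 + 0.125 × 67000 = 7875 + 16875 + 28875 + 8375 = 62000
EV(B) = 0.2 × 153000 + 0.2 × 45000 + 0.4 × 48000 + 0.2 × 107000 = 30600 + 9000 + 19200 + 21400 = 80200
Overall = 0.44 × 62000 + 0.56 × 80200 = 27280 + 44912 = 72192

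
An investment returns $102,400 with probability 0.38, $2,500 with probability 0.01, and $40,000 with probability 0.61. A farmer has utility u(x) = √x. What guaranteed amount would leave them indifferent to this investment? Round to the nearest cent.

$59,584.81

E[u] = 0.38·√102400 + 0.01·√2500 + 0.61·√40000 = 0.38·320 + 0.01·50 + 0.61·200 = 244.1
CE = (244.1)² = 59584.81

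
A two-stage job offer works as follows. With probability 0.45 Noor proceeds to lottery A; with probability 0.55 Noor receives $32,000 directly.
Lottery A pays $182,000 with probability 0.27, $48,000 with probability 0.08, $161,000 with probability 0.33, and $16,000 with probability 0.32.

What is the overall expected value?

EV(A) = 0.27 × 182000 + 0.08 × 48000 + 0.33 × 161000 + 0.32 × 16000 = 49140 + 3840 + 53130 + 5120 = 111230
Branch B: 32000 (certain)
Overall = 0.45 × 111230 + 0.55 × 32000 = 50053.5 + 17600 = 67653.5

$67,653.50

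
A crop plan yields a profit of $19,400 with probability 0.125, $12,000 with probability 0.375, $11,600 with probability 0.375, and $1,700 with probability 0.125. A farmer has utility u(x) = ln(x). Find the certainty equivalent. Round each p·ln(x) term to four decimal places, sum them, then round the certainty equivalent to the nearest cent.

$9,853.68

E[u] = 0.125·ln(19400) + 0.375·ln(12000) + 0.375·ln(11600) + 0.125·ln(1700) = 1.2341 + 3.5222 + 3.5095 + 0.9298 = 9.1956
CE = e^9.1956 ≈ 9853.68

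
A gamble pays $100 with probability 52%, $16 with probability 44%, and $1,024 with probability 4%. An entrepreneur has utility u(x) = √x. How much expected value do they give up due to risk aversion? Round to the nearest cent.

$32.10

E[u] = 0.52·√100 + 0.44·√16 + 0.04·√1024 = 0.52·10 + 0.44·4 + 0.04·32 = 8.24
CE = (8.24)² = 67.8976
Risk premium = EV − CE = 100 − 67.8976 = 32.1024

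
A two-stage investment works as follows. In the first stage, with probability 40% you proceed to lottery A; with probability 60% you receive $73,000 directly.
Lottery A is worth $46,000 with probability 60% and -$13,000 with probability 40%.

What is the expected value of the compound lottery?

$52,760

EV(A) = 0.6 × 46000 + 0.4 × (-13000) = 27600 − 5200 = 22400
Branch B: 73000 (certain)
Overall = 0.4 × 22400 + 0.6 × 73000 = 8960 + 43800 = 52760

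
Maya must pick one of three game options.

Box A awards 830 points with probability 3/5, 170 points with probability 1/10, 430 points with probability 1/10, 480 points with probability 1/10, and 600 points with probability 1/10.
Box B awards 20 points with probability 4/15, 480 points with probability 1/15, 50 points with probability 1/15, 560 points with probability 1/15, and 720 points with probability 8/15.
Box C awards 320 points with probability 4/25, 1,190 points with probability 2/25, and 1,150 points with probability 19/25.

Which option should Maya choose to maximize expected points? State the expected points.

Box A = 3/5 × 830 + 1/10 × 170 + 1/10 × 430 + 1/10 × 480 + 1/10 × 600 = 498 + 17 + 43 + 48 + 60 = 666
Box B = 4/15 × 20 + 1/15 × 480 + 1/15 × 50 + 1/15 × 560 + 8/15 × 720 = 5.3333 + 32 + 3.3333 + 37.3333 + 384 = 462
Box C = 4/25 × 320 + 2/25 × 1190 + 19/25 × 1150 = 51.2 + 95.2 + 874 = 1020.4

Box C (1020.4 points)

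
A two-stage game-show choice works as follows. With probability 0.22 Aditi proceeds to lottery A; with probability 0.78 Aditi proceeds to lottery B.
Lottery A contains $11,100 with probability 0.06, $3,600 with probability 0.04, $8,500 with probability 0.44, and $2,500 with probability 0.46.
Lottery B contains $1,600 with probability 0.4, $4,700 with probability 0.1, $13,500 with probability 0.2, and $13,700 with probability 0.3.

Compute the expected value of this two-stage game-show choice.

EV(A) = 0.06 × 11100 + 0.04 × 3600 + 0.44 × 8500 + 0.46 × 2500 = 666 + 144 + 3740 + 1150 = 5700
EV(B) = 0.4 × 1600 + 0.1 × 4700 + 0.2 × 13500 + 0.3 × 13700 = 640 + 470 + 2700 + 4110 = 7920
Overall = 0.22 × 5700 + 0.78 × 7920 = 1254 + 6177.6 = 7431.6

$7,431.60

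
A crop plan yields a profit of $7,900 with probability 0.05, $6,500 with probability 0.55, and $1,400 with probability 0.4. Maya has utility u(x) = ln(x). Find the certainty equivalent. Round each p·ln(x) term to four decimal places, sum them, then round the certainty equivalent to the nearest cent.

E[u] = 0.05·ln(7900) + 0.55·ln(6500) + 0.4·ln(1400) = 0.4487 + 4.8288 + 2.8977 = 8.1752
CE = e^8.1752 ≈ 3551.77

$3,551.77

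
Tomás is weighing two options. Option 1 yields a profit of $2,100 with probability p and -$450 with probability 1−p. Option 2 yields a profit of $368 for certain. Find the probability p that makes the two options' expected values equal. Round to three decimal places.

p·2100 + (1−p)·(-450) = 368
2550p − 450 = 368
p = (368 + 450) / 2550

p = 0.321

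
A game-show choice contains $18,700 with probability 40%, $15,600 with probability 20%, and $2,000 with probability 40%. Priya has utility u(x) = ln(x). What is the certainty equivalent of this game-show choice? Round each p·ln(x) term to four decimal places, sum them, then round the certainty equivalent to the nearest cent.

E[u] = 0.4·ln(18700) + 0.2·ln(15600) + 0.4·ln(2000) = 3.9345 + 1.9310 + 3.0404 = 8.9059
CE = e^8.9059 ≈ 7375.36

$7,375.36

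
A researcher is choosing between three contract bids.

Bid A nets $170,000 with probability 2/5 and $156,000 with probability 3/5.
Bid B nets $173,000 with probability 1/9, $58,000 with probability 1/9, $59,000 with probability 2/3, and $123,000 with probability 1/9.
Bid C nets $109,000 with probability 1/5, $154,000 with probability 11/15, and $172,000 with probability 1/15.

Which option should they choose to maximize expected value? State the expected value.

Bid A = 2/5 × 170000 + 3/5 × 156000 = 68000 + 93600 = 161600
Bid B = 1/9 × 173000 + 1/9 × 58000 + 2/3 × 59000 + 1/9 × 123000 = 19222.2222 + 6444.4444 + 39333.3333 + 13666.6667 = 78666.6667
Bid C = 1/5 × 109000 + 11/15 × 154000 + 1/15 × 172000 = 21800 + 112933.3333 + 11466.6667 = 146200

Bid A ($161,600)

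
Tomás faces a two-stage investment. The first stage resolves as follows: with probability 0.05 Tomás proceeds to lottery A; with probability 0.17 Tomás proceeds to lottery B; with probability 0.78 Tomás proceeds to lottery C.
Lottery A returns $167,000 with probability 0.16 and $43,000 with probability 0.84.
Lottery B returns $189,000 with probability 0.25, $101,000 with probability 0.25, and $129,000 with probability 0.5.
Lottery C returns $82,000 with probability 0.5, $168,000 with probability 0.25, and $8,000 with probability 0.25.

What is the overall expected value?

EV(A) = 0.16 × 167000 + 0.84 × 43000 = 26720 + 36120 = 62840
EV(B) = 0.25 × 189000 + 0.25 × 101000 + 0.5 × 129000 = 47250 + 25250 + 64500 = 137000
EV(C) = 0.5 × 82000 + 0.25 × 168000 + 0.25 × 8000 = 41000 + 42000 + 2000 = 85000
Overall = 0.05 × 62840 + 0.17 × 137000 + 0.78 × 85000 = 3142 + 23290 + 66300 = 92732

$92,732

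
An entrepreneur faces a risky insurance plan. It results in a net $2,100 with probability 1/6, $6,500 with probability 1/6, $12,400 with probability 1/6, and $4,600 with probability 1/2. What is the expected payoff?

EV = 1/6 × 2100 + 1/6 × 6500 + 1/6 × 12400 + 1/2 × 4600 = 350 + 1083.3333 + 2066.6667 + 2300 = 5800

$5,800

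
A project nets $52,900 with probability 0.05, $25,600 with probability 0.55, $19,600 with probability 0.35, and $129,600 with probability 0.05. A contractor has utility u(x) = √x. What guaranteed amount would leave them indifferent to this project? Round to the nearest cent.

$27,722.25

E[u] = 0.05·√52900 + 0.55·√25600 + 0.35·√19600 + 0.05·√129600 = 0.05·230 + 0.55·160 + 0.35·140 + 0.05·360 = 166.5
CE = (166.5)² = 27722.25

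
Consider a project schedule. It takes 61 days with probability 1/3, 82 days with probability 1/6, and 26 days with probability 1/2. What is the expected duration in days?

EV = 1/3 × 61 + 1/6 × 82 + 1/2 × 26 = 20.3333 + 13.6667 + 13 = 47

47 days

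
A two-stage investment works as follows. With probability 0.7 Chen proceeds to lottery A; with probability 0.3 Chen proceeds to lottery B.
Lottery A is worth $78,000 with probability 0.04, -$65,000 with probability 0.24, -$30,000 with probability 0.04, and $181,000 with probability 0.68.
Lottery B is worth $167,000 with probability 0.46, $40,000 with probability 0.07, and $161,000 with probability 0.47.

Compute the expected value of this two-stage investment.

$123,167

EV(A) = 0.04 × 78000 + 0.24 × (-65000) + 0.04 × (-30000) + 0.68 × 181000 = 3120 − 15600 − 1200 + 123080 = 109400
EV(B) = 0.46 × 167000 + 0.07 × 40000 + 0.47 × 161000 = 76820 + 2800 + 75670 = 155290
Overall = 0.7 × 109400 + 0.3 × 155290 = 76580 + 46587 = 123167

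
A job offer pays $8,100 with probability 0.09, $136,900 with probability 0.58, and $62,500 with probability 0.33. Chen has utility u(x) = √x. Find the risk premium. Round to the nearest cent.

$7,608.96

E[u] = 0.09·√8100 + 0.58·√136900 + 0.33·√62500 = 0.09·90 + 0.58·370 + 0.33·250 = 305.2
CE = (305.2)² = 93147.04
Risk premium = EV − CE = 100756 − 93147.04 = 7608.96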